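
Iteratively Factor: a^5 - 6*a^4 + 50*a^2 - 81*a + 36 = (a - 1)*(a^4 - 5*a^3 - 5*a^2 + 45*a - 36) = (a - 3)*(a - 1)*(a^3 - 2*a^2 - 11*a + 12) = (a - 3)*(a - 1)*(a + 3)*(a^2 - 5*a + 4) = (a - 4)*(a - 3)*(a - 1)*(a + 3)*(a - 1)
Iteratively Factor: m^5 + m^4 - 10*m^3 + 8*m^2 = (m)*(m^4 + m^3 - 10*m^2 + 8*m) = m^2*(m^3 + m^2 - 10*m + 8) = m^2*(m - 2)*(m^2 + 3*m - 4) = m^2*(m - 2)*(m + 4)*(m - 1)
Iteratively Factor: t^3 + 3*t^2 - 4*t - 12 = (t + 3)*(t^2 - 4) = (t + 2)*(t + 3)*(t - 2)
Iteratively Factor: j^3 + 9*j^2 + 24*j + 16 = (j + 4)*(j^2 + 5*j + 4) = (j + 1)*(j + 4)*(j + 4)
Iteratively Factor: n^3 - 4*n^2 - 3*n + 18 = (n - 3)*(n^2 - n - 6) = (n - 3)*(n + 2)*(n - 3)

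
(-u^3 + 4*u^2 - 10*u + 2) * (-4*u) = 4*u^4 - 16*u^3 + 40*u^2 - 8*u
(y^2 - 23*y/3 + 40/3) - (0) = y^2 - 23*y/3 + 40/3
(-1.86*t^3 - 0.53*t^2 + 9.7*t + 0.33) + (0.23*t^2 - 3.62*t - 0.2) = -1.86*t^3 - 0.3*t^2 + 6.08*t + 0.13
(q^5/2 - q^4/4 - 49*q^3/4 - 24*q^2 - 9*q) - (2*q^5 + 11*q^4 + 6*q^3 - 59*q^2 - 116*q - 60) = -3*q^5/2 - 45*q^4/4 - 73*q^3/4 + 35*q^2 + 107*q + 60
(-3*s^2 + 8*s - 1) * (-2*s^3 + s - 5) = 6*s^5 - 16*s^4 - s^3 + 23*s^2 - 41*s + 5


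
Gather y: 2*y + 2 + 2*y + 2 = 4*y + 4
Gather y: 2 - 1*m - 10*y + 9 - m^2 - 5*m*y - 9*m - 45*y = -m^2 - 10*m + y*(-5*m - 55) + 11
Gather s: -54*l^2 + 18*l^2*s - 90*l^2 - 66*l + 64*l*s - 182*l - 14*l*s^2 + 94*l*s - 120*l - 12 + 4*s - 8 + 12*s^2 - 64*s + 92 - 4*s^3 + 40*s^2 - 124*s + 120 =-144*l^2 - 368*l - 4*s^3 + s^2*(52 - 14*l) + s*(18*l^2 + 158*l - 184) + 192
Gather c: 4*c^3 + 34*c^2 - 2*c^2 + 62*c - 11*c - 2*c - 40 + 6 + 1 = 4*c^3 + 32*c^2 + 49*c - 33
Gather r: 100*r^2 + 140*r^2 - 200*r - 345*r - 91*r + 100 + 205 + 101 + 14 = 240*r^2 - 636*r + 420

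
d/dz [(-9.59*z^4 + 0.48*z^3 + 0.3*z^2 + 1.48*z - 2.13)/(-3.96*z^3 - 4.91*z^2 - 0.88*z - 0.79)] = (37.9764*z^6 + 94.1738*z^5 + 24.1488*z^4 + 41.1812*z^3 - 19.4392*z^2 - 21.3906*z - 3.0436)/(15.6816*z^6 + 38.8872*z^5 + 31.0777*z^4 + 14.8984*z^3 + 8.5322*z^2 + 1.3904*z + 0.6241)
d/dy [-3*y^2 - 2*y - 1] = -6*y - 2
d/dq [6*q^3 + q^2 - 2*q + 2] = 18*q^2 + 2*q - 2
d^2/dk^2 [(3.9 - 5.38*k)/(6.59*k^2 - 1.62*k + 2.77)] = (-(5.38*k - 3.9)*(13.18*k - 1.62)*(26.36*k - 3.24) + (212.7252*k - 68.8332)*(6.59*k^2 - 1.62*k + 2.77))/(6.59*k^2 - 1.62*k + 2.77)^3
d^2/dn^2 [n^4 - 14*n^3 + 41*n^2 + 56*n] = 12*n^2 - 84*n + 82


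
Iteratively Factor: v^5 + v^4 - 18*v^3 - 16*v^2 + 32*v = (v + 2)*(v^4 - v^3 - 16*v^2 + 16*v) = v*(v + 2)*(v^3 - v^2 - 16*v + 16) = v*(v + 2)*(v + 4)*(v^2 - 5*v + 4) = v*(v - 1)*(v + 2)*(v + 4)*(v - 4)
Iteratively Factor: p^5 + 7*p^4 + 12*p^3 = (p)*(p^4 + 7*p^3 + 12*p^2) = p*(p + 3)*(p^3 + 4*p^2) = p^2*(p + 3)*(p^2 + 4*p) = p^3*(p + 3)*(p + 4)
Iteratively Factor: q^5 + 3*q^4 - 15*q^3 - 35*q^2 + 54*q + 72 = (q - 3)*(q^4 + 6*q^3 + 3*q^2 - 26*q - 24) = (q - 3)*(q - 2)*(q^3 + 8*q^2 + 19*q + 12) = (q - 3)*(q - 2)*(q + 3)*(q^2 + 5*q + 4) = (q - 3)*(q - 2)*(q + 3)*(q + 4)*(q + 1)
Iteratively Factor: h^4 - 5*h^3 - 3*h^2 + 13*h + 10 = (h + 1)*(h^3 - 6*h^2 + 3*h + 10) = (h - 2)*(h + 1)*(h^2 - 4*h - 5) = (h - 2)*(h + 1)^2*(h - 5)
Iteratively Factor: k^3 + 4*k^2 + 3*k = (k + 1)*(k^2 + 3*k) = k*(k + 1)*(k + 3)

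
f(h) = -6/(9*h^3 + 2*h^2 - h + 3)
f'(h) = -6*(-27*h^2 - 4*h + 1)/(9*h^3 + 2*h^2 - h + 3)^2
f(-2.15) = 0.08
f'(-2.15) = 0.12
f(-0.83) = -97.22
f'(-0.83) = 22494.64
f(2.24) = -0.05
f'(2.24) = 0.07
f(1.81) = -0.10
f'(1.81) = 0.15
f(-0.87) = 11.06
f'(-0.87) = 325.03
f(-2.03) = 0.10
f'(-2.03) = 0.16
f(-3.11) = 0.02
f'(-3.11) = 0.02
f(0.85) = -0.66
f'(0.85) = 1.58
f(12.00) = 0.00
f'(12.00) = 0.00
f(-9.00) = 0.00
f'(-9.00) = 0.00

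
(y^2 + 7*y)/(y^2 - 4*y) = (y + 7)/(y - 4)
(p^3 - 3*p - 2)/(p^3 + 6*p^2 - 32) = (p^2 + 2*p + 1)/(p^2 + 8*p + 16)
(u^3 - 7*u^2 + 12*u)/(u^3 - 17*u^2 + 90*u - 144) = u*(u - 4)/(u^2 - 14*u + 48)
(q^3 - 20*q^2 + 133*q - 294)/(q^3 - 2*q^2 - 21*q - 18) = (q^2 - 14*q + 49)/(q^2 + 4*q + 3)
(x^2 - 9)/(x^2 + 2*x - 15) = (x + 3)/(x + 5)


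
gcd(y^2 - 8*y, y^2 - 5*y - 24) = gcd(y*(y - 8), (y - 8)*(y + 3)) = y - 8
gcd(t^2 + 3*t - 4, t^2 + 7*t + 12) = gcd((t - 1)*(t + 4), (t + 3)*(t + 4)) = t + 4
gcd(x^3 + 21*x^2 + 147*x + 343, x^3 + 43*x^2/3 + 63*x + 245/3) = x + 7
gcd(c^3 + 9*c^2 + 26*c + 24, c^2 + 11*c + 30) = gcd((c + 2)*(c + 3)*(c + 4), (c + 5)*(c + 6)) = 1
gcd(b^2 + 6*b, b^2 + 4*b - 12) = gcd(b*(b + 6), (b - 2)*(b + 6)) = b + 6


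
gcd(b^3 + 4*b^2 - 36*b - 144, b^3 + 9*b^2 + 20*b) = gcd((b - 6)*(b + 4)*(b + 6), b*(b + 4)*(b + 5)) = b + 4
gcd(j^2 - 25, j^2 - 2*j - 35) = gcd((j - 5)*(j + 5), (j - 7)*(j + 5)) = j + 5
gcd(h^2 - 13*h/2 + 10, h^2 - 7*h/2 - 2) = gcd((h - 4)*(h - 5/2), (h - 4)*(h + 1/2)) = h - 4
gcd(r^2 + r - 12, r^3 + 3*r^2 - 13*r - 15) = r - 3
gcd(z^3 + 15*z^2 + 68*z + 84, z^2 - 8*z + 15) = 1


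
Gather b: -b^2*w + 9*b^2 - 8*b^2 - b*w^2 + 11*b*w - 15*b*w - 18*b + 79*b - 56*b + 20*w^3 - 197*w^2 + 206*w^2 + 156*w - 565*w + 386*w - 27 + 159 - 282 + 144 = b^2*(1 - w) + b*(-w^2 - 4*w + 5) + 20*w^3 + 9*w^2 - 23*w - 6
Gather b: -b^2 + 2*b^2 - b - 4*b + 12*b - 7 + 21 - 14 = b^2 + 7*b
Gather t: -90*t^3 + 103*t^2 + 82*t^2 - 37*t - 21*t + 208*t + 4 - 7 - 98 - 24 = -90*t^3 + 185*t^2 + 150*t - 125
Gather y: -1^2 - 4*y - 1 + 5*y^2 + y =5*y^2 - 3*y - 2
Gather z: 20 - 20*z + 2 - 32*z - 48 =-52*z - 26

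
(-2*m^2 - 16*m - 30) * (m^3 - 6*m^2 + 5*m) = -2*m^5 - 4*m^4 + 56*m^3 + 100*m^2 - 150*m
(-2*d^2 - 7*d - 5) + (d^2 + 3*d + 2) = -d^2 - 4*d - 3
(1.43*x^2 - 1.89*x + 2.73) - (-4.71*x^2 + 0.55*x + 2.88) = 6.14*x^2 - 2.44*x - 0.15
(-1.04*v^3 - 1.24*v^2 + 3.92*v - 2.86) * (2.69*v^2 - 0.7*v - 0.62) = -2.7976*v^5 - 2.6076*v^4 + 12.0576*v^3 - 9.6686*v^2 - 0.4284*v + 1.7732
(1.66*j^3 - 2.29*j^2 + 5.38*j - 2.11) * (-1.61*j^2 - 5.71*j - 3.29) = -2.6726*j^5 - 5.7917*j^4 - 1.0473*j^3 - 19.7886*j^2 - 5.6521*j + 6.9419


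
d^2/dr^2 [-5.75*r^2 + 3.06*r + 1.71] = -11.5000000000000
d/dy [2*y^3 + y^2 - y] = 6*y^2 + 2*y - 1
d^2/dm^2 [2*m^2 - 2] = 4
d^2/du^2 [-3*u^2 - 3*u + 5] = -6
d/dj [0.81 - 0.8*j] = -0.800000000000000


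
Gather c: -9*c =-9*c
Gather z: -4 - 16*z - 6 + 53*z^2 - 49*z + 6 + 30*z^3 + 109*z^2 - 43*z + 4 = 30*z^3 + 162*z^2 - 108*z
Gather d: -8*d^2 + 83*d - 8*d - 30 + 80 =-8*d^2 + 75*d + 50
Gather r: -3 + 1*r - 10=r - 13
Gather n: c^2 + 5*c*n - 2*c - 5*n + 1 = c^2 - 2*c + n*(5*c - 5) + 1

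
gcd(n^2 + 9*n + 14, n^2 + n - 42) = n + 7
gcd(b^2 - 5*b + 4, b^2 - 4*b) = b - 4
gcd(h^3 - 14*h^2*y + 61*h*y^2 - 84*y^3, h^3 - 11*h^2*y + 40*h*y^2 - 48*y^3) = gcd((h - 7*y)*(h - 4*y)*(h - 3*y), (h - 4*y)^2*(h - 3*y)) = h^2 - 7*h*y + 12*y^2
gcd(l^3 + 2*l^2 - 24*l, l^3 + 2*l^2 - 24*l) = l^3 + 2*l^2 - 24*l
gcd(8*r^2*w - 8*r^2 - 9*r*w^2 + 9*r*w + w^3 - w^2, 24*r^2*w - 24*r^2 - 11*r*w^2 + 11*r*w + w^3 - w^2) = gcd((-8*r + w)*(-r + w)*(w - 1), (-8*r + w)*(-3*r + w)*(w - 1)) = 8*r*w - 8*r - w^2 + w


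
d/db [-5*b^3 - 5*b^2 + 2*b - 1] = -15*b^2 - 10*b + 2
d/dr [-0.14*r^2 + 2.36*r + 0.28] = 2.36 - 0.28*r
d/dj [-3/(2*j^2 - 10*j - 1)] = 6*(2*j - 5)/(-2*j^2 + 10*j + 1)^2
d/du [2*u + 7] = 2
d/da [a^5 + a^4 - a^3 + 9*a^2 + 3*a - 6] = 5*a^4 + 4*a^3 - 3*a^2 + 18*a + 3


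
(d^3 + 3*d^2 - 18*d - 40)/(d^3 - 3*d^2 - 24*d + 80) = (d + 2)/(d - 4)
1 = 1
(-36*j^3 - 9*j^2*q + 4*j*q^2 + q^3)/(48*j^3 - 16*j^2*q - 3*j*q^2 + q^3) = (3*j + q)/(-4*j + q)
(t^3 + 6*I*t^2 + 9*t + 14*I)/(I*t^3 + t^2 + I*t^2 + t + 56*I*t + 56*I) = (-I*t^2 - t - 2*I)/(t^2 + t*(1 - 8*I) - 8*I)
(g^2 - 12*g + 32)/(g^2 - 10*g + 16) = (g - 4)/(g - 2)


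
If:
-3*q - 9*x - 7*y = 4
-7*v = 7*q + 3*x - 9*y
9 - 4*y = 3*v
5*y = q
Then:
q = -295/28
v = 122/21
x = 593/126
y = -59/28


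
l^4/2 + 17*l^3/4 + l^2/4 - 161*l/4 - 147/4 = (l/2 + 1/2)*(l - 3)*(l + 7/2)*(l + 7)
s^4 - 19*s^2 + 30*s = s*(s - 3)*(s - 2)*(s + 5)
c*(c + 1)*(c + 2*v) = c^3 + 2*c^2*v + c^2 + 2*c*v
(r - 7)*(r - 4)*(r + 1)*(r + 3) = r^4 - 7*r^3 - 13*r^2 + 79*r + 84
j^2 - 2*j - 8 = (j - 4)*(j + 2)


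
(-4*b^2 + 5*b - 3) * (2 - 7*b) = 28*b^3 - 43*b^2 + 31*b - 6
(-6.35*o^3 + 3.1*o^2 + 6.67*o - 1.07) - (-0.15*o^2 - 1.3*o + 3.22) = -6.35*o^3 + 3.25*o^2 + 7.97*o - 4.29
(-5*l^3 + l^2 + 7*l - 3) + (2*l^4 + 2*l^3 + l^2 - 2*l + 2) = 2*l^4 - 3*l^3 + 2*l^2 + 5*l - 1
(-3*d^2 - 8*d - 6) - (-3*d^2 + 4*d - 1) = -12*d - 5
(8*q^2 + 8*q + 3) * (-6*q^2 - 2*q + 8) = -48*q^4 - 64*q^3 + 30*q^2 + 58*q + 24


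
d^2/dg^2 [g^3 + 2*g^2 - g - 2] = 6*g + 4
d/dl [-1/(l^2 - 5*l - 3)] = (2*l - 5)/(-l^2 + 5*l + 3)^2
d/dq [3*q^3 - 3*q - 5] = 9*q^2 - 3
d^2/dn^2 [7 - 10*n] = 0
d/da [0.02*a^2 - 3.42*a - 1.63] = 0.04*a - 3.42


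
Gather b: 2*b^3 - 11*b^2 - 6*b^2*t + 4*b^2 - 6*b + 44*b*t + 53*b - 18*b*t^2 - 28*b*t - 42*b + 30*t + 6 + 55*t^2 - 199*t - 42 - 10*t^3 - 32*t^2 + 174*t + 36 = 2*b^3 + b^2*(-6*t - 7) + b*(-18*t^2 + 16*t + 5) - 10*t^3 + 23*t^2 + 5*t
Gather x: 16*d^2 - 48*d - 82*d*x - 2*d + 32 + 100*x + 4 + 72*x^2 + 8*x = 16*d^2 - 50*d + 72*x^2 + x*(108 - 82*d) + 36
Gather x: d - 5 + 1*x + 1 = d + x - 4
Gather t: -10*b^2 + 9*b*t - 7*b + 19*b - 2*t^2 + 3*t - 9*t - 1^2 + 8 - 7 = -10*b^2 + 12*b - 2*t^2 + t*(9*b - 6)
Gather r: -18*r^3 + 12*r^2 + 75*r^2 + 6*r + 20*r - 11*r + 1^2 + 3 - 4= -18*r^3 + 87*r^2 + 15*r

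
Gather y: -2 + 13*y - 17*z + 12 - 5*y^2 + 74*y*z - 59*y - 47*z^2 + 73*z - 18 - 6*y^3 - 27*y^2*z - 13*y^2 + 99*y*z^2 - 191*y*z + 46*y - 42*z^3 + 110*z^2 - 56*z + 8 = -6*y^3 + y^2*(-27*z - 18) + y*(99*z^2 - 117*z) - 42*z^3 + 63*z^2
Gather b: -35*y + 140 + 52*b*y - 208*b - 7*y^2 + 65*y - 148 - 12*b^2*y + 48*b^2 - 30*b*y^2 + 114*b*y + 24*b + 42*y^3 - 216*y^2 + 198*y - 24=b^2*(48 - 12*y) + b*(-30*y^2 + 166*y - 184) + 42*y^3 - 223*y^2 + 228*y - 32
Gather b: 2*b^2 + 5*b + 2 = 2*b^2 + 5*b + 2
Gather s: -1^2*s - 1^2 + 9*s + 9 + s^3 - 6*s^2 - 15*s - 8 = s^3 - 6*s^2 - 7*s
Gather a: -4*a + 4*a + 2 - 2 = 0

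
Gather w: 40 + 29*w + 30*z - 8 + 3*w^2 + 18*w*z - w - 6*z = 3*w^2 + w*(18*z + 28) + 24*z + 32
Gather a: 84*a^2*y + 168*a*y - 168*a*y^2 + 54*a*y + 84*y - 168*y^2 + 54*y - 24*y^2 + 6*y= 84*a^2*y + a*(-168*y^2 + 222*y) - 192*y^2 + 144*y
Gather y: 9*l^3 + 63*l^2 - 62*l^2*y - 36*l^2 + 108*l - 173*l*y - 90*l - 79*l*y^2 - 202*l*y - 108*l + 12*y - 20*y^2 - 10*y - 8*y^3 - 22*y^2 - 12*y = 9*l^3 + 27*l^2 - 90*l - 8*y^3 + y^2*(-79*l - 42) + y*(-62*l^2 - 375*l - 10)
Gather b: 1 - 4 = -3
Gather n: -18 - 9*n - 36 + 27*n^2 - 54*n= 27*n^2 - 63*n - 54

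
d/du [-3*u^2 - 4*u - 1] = -6*u - 4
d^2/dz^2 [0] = 0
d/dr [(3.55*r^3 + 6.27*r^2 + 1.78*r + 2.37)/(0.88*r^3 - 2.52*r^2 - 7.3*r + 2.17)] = (-1.77635683940025e-15*r^5 - 14.4636*r^4 - 54.9628*r^3 - 24.4317*r^2 + 39.1566*r + 21.1636)/(0.7744*r^6 - 4.4352*r^5 - 6.4976*r^4 + 40.6112*r^3 + 42.3532*r^2 - 31.682*r + 4.7089)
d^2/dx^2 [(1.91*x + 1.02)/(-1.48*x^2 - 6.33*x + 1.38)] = (-(1.91*x + 1.02)*(2.96*x + 6.33)*(5.92*x + 12.66) + (16.9608*x + 27.1998)*(1.48*x^2 + 6.33*x - 1.38))/(1.48*x^2 + 6.33*x - 1.38)^3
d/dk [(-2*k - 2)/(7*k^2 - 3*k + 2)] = 2*(7*k^2 + 14*k - 5)/(49*k^4 - 42*k^3 + 37*k^2 - 12*k + 4)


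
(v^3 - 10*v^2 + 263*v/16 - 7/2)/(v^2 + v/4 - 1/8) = (4*v^2 - 39*v + 56)/(2*(2*v + 1))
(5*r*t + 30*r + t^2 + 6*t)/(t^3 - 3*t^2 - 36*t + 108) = (5*r + t)/(t^2 - 9*t + 18)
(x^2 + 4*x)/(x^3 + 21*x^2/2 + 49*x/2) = 2*(x + 4)/(2*x^2 + 21*x + 49)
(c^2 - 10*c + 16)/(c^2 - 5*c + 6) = (c - 8)/(c - 3)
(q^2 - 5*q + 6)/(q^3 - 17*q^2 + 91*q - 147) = (q - 2)/(q^2 - 14*q + 49)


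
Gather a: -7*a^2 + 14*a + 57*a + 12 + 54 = -7*a^2 + 71*a + 66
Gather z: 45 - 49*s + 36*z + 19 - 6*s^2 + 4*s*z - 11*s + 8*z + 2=-6*s^2 - 60*s + z*(4*s + 44) + 66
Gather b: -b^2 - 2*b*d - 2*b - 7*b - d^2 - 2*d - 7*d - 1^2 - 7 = -b^2 + b*(-2*d - 9) - d^2 - 9*d - 8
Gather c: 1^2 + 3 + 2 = 6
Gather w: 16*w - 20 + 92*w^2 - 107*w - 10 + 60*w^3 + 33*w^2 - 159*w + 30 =60*w^3 + 125*w^2 - 250*w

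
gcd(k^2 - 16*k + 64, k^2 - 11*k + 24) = k - 8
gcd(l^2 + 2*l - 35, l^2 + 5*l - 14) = l + 7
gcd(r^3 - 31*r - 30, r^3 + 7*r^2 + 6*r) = r + 1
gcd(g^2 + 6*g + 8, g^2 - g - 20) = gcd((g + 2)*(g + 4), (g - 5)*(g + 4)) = g + 4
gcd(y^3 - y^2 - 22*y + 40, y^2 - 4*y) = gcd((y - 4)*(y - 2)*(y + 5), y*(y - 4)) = y - 4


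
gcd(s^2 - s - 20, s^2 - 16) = s + 4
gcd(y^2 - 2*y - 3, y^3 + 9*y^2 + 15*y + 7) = y + 1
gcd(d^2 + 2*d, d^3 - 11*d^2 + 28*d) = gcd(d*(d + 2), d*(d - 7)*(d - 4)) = d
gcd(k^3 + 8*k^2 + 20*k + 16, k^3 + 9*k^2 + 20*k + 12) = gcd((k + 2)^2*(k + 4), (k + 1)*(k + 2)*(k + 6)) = k + 2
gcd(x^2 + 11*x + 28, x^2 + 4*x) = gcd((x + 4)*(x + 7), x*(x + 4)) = x + 4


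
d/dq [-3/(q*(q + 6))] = 6*(q + 3)/(q^2*(q + 6)^2)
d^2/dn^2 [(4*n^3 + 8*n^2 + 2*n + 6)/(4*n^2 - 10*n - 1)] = 24*(64*n^3 + 42*n^2 - 57*n + 51)/(64*n^6 - 480*n^5 + 1152*n^4 - 760*n^3 - 288*n^2 - 30*n - 1)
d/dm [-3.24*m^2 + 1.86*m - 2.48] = 1.86 - 6.48*m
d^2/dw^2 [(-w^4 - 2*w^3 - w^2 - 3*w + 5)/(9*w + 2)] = 2*(-243*w^4 - 306*w^3 - 132*w^2 - 24*w + 455)/(729*w^3 + 486*w^2 + 108*w + 8)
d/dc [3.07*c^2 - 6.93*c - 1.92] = 6.14*c - 6.93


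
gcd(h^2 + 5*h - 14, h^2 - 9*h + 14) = h - 2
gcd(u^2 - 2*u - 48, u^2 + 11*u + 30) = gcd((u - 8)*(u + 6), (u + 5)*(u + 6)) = u + 6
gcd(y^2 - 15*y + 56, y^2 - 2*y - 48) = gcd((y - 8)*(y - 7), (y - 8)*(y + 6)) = y - 8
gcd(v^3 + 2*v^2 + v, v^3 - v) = v^2 + v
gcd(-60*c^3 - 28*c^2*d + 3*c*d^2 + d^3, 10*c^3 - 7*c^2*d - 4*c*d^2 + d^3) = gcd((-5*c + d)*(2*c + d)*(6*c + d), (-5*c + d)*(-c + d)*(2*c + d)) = 10*c^2 + 3*c*d - d^2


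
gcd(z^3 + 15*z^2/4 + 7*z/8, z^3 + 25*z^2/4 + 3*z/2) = z^2 + z/4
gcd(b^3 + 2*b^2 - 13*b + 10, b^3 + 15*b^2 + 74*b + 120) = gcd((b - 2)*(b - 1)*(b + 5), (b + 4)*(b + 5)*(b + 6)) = b + 5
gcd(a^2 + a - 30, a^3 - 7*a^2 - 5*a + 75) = a - 5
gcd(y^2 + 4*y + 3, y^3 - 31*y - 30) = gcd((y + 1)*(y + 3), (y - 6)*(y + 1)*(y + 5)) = y + 1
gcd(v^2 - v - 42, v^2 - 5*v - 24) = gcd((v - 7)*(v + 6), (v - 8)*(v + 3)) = 1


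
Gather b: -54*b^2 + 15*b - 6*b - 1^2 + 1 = -54*b^2 + 9*b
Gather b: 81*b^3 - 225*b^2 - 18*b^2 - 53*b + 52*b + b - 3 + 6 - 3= 81*b^3 - 243*b^2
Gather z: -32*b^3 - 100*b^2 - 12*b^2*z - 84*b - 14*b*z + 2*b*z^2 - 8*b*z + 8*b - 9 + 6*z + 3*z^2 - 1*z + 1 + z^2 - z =-32*b^3 - 100*b^2 - 76*b + z^2*(2*b + 4) + z*(-12*b^2 - 22*b + 4) - 8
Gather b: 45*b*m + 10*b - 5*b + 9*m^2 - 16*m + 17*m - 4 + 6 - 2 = b*(45*m + 5) + 9*m^2 + m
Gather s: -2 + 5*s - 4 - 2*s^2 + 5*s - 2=-2*s^2 + 10*s - 8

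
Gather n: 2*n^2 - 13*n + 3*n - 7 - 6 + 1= 2*n^2 - 10*n - 12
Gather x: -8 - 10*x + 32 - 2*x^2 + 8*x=-2*x^2 - 2*x + 24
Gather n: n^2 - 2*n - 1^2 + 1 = n^2 - 2*n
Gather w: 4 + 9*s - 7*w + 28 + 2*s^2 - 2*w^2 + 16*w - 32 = 2*s^2 + 9*s - 2*w^2 + 9*w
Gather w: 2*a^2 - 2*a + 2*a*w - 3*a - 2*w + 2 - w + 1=2*a^2 - 5*a + w*(2*a - 3) + 3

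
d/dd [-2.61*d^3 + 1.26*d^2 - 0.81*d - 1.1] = -7.83*d^2 + 2.52*d - 0.81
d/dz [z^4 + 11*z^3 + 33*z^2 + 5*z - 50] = 4*z^3 + 33*z^2 + 66*z + 5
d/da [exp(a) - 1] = exp(a)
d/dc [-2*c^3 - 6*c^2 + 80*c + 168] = -6*c^2 - 12*c + 80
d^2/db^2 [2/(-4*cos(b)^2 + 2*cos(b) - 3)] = 4*(-32*sin(b)^4 - 6*sin(b)^2 - 18*cos(b) + 3*cos(3*b) + 30)/(4*sin(b)^2 + 2*cos(b) - 7)^3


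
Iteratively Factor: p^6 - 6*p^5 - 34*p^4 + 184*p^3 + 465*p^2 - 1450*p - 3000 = (p - 5)*(p^5 - p^4 - 39*p^3 - 11*p^2 + 410*p + 600) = (p - 5)*(p + 3)*(p^4 - 4*p^3 - 27*p^2 + 70*p + 200) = (p - 5)*(p + 3)*(p + 4)*(p^3 - 8*p^2 + 5*p + 50) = (p - 5)^2*(p + 3)*(p + 4)*(p^2 - 3*p - 10) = (p - 5)^3*(p + 3)*(p + 4)*(p + 2)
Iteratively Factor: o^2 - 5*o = (o - 5)*(o)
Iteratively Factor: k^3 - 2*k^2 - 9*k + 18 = (k - 3)*(k^2 + k - 6) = (k - 3)*(k + 3)*(k - 2)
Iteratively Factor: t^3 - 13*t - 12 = (t + 3)*(t^2 - 3*t - 4) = (t - 4)*(t + 3)*(t + 1)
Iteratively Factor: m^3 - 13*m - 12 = (m - 4)*(m^2 + 4*m + 3) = (m - 4)*(m + 3)*(m + 1)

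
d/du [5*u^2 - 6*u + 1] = 10*u - 6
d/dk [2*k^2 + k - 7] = 4*k + 1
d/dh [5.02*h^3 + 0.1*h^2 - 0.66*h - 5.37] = 15.06*h^2 + 0.2*h - 0.66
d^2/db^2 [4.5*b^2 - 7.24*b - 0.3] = 9.00000000000000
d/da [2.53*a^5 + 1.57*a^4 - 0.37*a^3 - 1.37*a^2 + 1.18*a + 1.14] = 12.65*a^4 + 6.28*a^3 - 1.11*a^2 - 2.74*a + 1.18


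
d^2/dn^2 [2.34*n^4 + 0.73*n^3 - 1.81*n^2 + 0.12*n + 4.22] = 28.08*n^2 + 4.38*n - 3.62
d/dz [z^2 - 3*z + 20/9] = 2*z - 3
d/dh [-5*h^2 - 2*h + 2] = -10*h - 2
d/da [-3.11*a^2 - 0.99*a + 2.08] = -6.22*a - 0.99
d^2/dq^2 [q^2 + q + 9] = 2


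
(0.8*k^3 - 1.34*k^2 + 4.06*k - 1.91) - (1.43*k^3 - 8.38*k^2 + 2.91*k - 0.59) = -0.63*k^3 + 7.04*k^2 + 1.15*k - 1.32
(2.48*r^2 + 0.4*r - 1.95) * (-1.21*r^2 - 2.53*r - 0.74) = -3.0008*r^4 - 6.7584*r^3 - 0.4877*r^2 + 4.6375*r + 1.443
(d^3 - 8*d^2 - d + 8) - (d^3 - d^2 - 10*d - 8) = -7*d^2 + 9*d + 16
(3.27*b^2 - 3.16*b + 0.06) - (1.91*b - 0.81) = 3.27*b^2 - 5.07*b + 0.87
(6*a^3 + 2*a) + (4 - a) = 6*a^3 + a + 4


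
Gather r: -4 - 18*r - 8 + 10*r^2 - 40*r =10*r^2 - 58*r - 12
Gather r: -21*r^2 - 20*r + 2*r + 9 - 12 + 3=-21*r^2 - 18*r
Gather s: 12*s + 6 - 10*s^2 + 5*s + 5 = -10*s^2 + 17*s + 11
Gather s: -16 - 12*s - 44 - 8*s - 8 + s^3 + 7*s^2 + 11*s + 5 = s^3 + 7*s^2 - 9*s - 63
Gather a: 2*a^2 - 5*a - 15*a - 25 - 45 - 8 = 2*a^2 - 20*a - 78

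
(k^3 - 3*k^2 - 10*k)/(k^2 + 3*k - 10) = k*(k^2 - 3*k - 10)/(k^2 + 3*k - 10)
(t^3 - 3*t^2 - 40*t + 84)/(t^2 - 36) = (t^2 - 9*t + 14)/(t - 6)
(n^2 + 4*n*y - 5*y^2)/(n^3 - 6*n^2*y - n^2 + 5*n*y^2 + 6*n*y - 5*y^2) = (-n - 5*y)/(-n^2 + 5*n*y + n - 5*y)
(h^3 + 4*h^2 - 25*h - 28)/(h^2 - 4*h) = h + 8 + 7/h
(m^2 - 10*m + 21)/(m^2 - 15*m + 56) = (m - 3)/(m - 8)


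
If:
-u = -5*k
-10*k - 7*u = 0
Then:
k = 0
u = 0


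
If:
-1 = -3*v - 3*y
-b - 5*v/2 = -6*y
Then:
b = 17*y/2 - 5/6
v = 1/3 - y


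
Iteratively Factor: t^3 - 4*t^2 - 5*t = (t)*(t^2 - 4*t - 5) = t*(t + 1)*(t - 5)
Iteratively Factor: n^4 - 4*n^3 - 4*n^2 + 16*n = (n - 2)*(n^3 - 2*n^2 - 8*n) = (n - 4)*(n - 2)*(n^2 + 2*n) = n*(n - 4)*(n - 2)*(n + 2)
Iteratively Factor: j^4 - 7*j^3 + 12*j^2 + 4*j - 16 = (j - 4)*(j^3 - 3*j^2 + 4) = (j - 4)*(j - 2)*(j^2 - j - 2) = (j - 4)*(j - 2)^2*(j + 1)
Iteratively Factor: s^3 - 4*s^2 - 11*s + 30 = (s + 3)*(s^2 - 7*s + 10) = (s - 5)*(s + 3)*(s - 2)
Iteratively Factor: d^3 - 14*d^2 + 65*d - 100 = (d - 5)*(d^2 - 9*d + 20) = (d - 5)*(d - 4)*(d - 5)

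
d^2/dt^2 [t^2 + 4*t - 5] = 2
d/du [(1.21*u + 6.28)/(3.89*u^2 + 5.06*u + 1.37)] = (4.7069*u^2 + 6.1226*u - (1.21*u + 6.28)*(7.78*u + 5.06) + 1.6577)/(3.89*u^2 + 5.06*u + 1.37)^2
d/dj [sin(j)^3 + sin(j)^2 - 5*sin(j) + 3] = (3*sin(j)^2 + 2*sin(j) - 5)*cos(j)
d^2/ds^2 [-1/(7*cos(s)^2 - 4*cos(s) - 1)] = (-196*sin(s)^4 + 142*sin(s)^2 - 101*cos(s) + 21*cos(3*s) + 100)/(7*sin(s)^2 + 4*cos(s) - 6)^3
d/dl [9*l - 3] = 9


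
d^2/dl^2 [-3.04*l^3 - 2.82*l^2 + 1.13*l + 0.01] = -18.24*l - 5.64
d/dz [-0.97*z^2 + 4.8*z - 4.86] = 4.8 - 1.94*z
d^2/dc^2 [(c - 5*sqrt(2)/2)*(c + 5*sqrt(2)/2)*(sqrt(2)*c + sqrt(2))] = sqrt(2)*(6*c + 2)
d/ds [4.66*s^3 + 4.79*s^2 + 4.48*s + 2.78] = 13.98*s^2 + 9.58*s + 4.48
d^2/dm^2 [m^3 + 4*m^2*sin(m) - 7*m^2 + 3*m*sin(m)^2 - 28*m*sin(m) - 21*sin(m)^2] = -4*m^2*sin(m) + 28*m*sin(m) + 16*m*cos(m) + 6*m*cos(2*m) + 6*m + 8*sin(m) + 6*sin(2*m) - 56*cos(m) - 42*cos(2*m) - 14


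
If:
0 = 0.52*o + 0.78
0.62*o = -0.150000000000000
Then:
No Solution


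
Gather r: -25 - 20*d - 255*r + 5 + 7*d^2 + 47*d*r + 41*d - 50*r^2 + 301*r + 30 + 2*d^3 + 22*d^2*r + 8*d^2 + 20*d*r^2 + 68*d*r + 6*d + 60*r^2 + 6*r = 2*d^3 + 15*d^2 + 27*d + r^2*(20*d + 10) + r*(22*d^2 + 115*d + 52) + 10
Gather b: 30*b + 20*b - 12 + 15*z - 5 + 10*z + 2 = 50*b + 25*z - 15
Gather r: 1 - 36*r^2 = 1 - 36*r^2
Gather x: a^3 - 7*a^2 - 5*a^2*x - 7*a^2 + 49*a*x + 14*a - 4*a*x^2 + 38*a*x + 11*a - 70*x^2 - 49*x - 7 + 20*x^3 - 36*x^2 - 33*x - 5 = a^3 - 14*a^2 + 25*a + 20*x^3 + x^2*(-4*a - 106) + x*(-5*a^2 + 87*a - 82) - 12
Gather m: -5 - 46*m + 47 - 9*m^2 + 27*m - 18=-9*m^2 - 19*m + 24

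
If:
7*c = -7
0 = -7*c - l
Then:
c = -1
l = 7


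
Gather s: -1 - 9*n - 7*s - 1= -9*n - 7*s - 2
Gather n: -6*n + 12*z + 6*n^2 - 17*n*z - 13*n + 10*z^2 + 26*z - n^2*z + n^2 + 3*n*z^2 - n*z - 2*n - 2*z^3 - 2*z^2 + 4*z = n^2*(7 - z) + n*(3*z^2 - 18*z - 21) - 2*z^3 + 8*z^2 + 42*z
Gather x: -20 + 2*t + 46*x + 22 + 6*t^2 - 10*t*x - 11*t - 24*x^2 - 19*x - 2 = 6*t^2 - 9*t - 24*x^2 + x*(27 - 10*t)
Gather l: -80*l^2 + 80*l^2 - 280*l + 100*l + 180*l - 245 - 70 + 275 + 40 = 0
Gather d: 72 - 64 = 8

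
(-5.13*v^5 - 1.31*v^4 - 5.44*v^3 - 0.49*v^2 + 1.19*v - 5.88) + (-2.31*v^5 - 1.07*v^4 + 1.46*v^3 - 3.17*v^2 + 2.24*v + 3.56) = -7.44*v^5 - 2.38*v^4 - 3.98*v^3 - 3.66*v^2 + 3.43*v - 2.32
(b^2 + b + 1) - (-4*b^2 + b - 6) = 5*b^2 + 7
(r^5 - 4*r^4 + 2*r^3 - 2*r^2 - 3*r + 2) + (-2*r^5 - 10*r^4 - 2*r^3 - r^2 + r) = -r^5 - 14*r^4 - 3*r^2 - 2*r + 2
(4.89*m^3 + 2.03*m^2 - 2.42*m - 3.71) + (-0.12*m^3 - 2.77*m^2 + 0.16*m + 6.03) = 4.77*m^3 - 0.74*m^2 - 2.26*m + 2.32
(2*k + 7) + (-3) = 2*k + 4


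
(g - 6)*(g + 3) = g^2 - 3*g - 18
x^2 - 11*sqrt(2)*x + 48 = (x - 8*sqrt(2))*(x - 3*sqrt(2))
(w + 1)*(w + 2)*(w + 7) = w^3 + 10*w^2 + 23*w + 14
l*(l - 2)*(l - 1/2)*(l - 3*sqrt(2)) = l^4 - 3*sqrt(2)*l^3 - 5*l^3/2 + l^2 + 15*sqrt(2)*l^2/2 - 3*sqrt(2)*l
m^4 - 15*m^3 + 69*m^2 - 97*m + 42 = (m - 7)*(m - 6)*(m - 1)^2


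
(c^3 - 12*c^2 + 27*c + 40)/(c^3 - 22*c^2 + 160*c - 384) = (c^2 - 4*c - 5)/(c^2 - 14*c + 48)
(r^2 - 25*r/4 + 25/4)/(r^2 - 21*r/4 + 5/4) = (4*r - 5)/(4*r - 1)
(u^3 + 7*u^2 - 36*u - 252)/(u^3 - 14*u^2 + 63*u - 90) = (u^2 + 13*u + 42)/(u^2 - 8*u + 15)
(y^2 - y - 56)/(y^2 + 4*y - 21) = (y - 8)/(y - 3)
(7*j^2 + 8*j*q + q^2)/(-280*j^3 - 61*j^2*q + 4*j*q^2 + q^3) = (j + q)/(-40*j^2 - 3*j*q + q^2)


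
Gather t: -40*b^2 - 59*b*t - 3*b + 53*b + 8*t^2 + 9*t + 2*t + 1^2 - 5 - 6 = -40*b^2 + 50*b + 8*t^2 + t*(11 - 59*b) - 10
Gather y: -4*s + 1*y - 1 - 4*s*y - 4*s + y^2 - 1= -8*s + y^2 + y*(1 - 4*s) - 2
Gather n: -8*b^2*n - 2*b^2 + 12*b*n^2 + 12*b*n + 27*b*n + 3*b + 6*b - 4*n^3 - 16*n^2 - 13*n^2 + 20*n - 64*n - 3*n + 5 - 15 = -2*b^2 + 9*b - 4*n^3 + n^2*(12*b - 29) + n*(-8*b^2 + 39*b - 47) - 10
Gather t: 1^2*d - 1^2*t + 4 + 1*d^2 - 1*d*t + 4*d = d^2 + 5*d + t*(-d - 1) + 4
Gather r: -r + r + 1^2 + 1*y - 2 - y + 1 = 0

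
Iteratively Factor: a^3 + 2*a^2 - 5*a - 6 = (a + 1)*(a^2 + a - 6) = (a + 1)*(a + 3)*(a - 2)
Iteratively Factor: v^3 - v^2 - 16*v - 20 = (v - 5)*(v^2 + 4*v + 4) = (v - 5)*(v + 2)*(v + 2)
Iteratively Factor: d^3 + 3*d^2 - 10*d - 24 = (d - 3)*(d^2 + 6*d + 8) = (d - 3)*(d + 4)*(d + 2)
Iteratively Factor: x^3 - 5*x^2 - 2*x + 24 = (x + 2)*(x^2 - 7*x + 12) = (x - 3)*(x + 2)*(x - 4)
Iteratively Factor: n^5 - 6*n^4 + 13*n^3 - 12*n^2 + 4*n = (n - 2)*(n^4 - 4*n^3 + 5*n^2 - 2*n) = (n - 2)^2*(n^3 - 2*n^2 + n) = (n - 2)^2*(n - 1)*(n^2 - n) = (n - 2)^2*(n - 1)^2*(n)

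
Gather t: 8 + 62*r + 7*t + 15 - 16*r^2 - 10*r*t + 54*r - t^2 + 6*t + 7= -16*r^2 + 116*r - t^2 + t*(13 - 10*r) + 30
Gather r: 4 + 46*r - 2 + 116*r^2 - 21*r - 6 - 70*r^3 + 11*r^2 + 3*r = -70*r^3 + 127*r^2 + 28*r - 4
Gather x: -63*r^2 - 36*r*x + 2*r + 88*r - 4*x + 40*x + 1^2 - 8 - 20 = -63*r^2 + 90*r + x*(36 - 36*r) - 27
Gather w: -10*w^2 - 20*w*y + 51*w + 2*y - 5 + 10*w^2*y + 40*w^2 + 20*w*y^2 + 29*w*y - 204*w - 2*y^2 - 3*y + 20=w^2*(10*y + 30) + w*(20*y^2 + 9*y - 153) - 2*y^2 - y + 15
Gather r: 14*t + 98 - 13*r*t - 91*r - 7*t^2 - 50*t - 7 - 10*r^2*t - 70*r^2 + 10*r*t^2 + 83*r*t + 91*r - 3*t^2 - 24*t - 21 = r^2*(-10*t - 70) + r*(10*t^2 + 70*t) - 10*t^2 - 60*t + 70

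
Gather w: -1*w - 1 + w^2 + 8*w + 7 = w^2 + 7*w + 6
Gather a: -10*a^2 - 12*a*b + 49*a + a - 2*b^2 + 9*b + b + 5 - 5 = -10*a^2 + a*(50 - 12*b) - 2*b^2 + 10*b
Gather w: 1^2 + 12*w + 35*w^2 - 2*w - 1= 35*w^2 + 10*w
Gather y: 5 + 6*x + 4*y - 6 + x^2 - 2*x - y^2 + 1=x^2 + 4*x - y^2 + 4*y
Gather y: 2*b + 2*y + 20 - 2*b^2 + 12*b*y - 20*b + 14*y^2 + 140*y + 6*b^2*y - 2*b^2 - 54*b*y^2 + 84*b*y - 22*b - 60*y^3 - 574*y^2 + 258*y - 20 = -4*b^2 - 40*b - 60*y^3 + y^2*(-54*b - 560) + y*(6*b^2 + 96*b + 400)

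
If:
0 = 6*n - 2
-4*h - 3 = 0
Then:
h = -3/4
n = 1/3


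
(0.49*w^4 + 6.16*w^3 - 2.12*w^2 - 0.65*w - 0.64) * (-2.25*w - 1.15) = -1.1025*w^5 - 14.4235*w^4 - 2.314*w^3 + 3.9005*w^2 + 2.1875*w + 0.736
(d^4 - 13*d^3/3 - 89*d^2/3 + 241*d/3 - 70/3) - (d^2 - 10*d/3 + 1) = d^4 - 13*d^3/3 - 92*d^2/3 + 251*d/3 - 73/3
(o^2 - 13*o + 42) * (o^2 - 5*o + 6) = o^4 - 18*o^3 + 113*o^2 - 288*o + 252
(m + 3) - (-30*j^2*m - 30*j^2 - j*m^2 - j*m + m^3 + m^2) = 30*j^2*m + 30*j^2 + j*m^2 + j*m - m^3 - m^2 + m + 3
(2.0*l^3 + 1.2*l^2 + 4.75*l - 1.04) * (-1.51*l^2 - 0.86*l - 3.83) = -3.02*l^5 - 3.532*l^4 - 15.8645*l^3 - 7.1106*l^2 - 17.2981*l + 3.9832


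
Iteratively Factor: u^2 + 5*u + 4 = (u + 4)*(u + 1)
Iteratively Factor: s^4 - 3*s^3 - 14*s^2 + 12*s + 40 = (s + 2)*(s^3 - 5*s^2 - 4*s + 20) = (s + 2)^2*(s^2 - 7*s + 10) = (s - 2)*(s + 2)^2*(s - 5)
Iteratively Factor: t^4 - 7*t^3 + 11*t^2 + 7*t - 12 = (t + 1)*(t^3 - 8*t^2 + 19*t - 12) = (t - 4)*(t + 1)*(t^2 - 4*t + 3) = (t - 4)*(t - 3)*(t + 1)*(t - 1)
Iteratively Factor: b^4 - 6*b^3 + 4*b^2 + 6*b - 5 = (b + 1)*(b^3 - 7*b^2 + 11*b - 5) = (b - 5)*(b + 1)*(b^2 - 2*b + 1) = (b - 5)*(b - 1)*(b + 1)*(b - 1)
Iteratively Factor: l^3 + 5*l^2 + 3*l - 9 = (l - 1)*(l^2 + 6*l + 9) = (l - 1)*(l + 3)*(l + 3)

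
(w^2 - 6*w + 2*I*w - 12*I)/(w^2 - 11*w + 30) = (w + 2*I)/(w - 5)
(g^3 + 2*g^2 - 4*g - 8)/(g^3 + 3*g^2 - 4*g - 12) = (g + 2)/(g + 3)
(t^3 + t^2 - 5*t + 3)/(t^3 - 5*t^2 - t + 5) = (t^2 + 2*t - 3)/(t^2 - 4*t - 5)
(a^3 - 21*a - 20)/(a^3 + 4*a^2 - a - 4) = (a - 5)/(a - 1)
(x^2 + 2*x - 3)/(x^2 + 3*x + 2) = (x^2 + 2*x - 3)/(x^2 + 3*x + 2)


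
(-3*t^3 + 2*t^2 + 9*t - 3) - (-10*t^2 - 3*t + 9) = -3*t^3 + 12*t^2 + 12*t - 12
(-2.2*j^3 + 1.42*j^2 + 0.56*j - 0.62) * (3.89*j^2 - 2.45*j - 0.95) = -8.558*j^5 + 10.9138*j^4 + 0.7894*j^3 - 5.1328*j^2 + 0.987*j + 0.589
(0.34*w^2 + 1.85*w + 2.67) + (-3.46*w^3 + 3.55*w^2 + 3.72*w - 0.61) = -3.46*w^3 + 3.89*w^2 + 5.57*w + 2.06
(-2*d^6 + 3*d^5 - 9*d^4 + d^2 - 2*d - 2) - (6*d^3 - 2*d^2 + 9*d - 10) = -2*d^6 + 3*d^5 - 9*d^4 - 6*d^3 + 3*d^2 - 11*d + 8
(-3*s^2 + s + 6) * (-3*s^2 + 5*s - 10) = 9*s^4 - 18*s^3 + 17*s^2 + 20*s - 60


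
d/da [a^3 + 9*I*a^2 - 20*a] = 3*a^2 + 18*I*a - 20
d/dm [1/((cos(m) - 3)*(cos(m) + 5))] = 2*(cos(m) + 1)*sin(m)/((cos(m) - 3)^2*(cos(m) + 5)^2)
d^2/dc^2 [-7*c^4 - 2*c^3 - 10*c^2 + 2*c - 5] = -84*c^2 - 12*c - 20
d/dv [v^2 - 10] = 2*v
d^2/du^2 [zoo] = 0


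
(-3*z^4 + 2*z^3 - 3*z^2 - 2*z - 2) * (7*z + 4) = -21*z^5 + 2*z^4 - 13*z^3 - 26*z^2 - 22*z - 8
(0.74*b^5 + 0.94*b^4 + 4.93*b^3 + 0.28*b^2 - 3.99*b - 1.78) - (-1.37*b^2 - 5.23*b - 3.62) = 0.74*b^5 + 0.94*b^4 + 4.93*b^3 + 1.65*b^2 + 1.24*b + 1.84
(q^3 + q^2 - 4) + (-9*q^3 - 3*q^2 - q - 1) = -8*q^3 - 2*q^2 - q - 5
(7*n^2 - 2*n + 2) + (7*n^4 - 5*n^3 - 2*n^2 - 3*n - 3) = 7*n^4 - 5*n^3 + 5*n^2 - 5*n - 1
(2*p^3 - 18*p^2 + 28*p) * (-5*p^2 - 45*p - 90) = -10*p^5 + 490*p^3 + 360*p^2 - 2520*p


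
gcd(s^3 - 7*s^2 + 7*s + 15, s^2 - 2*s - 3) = s^2 - 2*s - 3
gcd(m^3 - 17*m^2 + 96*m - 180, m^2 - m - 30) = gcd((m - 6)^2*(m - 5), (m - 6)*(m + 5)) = m - 6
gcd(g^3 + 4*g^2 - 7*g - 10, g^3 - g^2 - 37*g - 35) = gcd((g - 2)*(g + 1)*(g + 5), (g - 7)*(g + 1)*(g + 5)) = g^2 + 6*g + 5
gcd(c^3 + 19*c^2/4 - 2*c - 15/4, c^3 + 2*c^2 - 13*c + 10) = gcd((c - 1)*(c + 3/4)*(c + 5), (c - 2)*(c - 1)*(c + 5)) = c^2 + 4*c - 5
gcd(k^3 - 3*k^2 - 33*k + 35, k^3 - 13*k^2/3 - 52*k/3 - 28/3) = k - 7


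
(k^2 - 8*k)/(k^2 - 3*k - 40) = k/(k + 5)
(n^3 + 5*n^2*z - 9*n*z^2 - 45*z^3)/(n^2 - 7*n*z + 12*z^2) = (-n^2 - 8*n*z - 15*z^2)/(-n + 4*z)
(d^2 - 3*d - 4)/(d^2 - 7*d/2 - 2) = 2*(d + 1)/(2*d + 1)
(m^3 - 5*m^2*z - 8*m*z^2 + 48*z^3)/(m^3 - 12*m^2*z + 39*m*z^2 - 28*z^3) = (m^2 - m*z - 12*z^2)/(m^2 - 8*m*z + 7*z^2)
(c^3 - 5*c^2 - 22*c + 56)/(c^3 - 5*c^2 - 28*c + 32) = (c^2 - 9*c + 14)/(c^2 - 9*c + 8)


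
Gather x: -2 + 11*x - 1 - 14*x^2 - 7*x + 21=-14*x^2 + 4*x + 18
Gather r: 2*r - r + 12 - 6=r + 6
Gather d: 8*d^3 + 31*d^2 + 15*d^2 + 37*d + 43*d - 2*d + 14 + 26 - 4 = 8*d^3 + 46*d^2 + 78*d + 36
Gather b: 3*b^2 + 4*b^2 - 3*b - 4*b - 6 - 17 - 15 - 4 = 7*b^2 - 7*b - 42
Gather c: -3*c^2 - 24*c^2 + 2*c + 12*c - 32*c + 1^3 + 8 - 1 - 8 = -27*c^2 - 18*c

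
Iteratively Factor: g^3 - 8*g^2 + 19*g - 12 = (g - 3)*(g^2 - 5*g + 4) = (g - 4)*(g - 3)*(g - 1)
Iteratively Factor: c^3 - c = (c + 1)*(c^2 - c) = (c - 1)*(c + 1)*(c)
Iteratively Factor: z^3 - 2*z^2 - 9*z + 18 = (z - 3)*(z^2 + z - 6) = (z - 3)*(z - 2)*(z + 3)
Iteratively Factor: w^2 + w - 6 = (w - 2)*(w + 3)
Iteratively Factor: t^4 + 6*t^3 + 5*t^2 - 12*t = (t + 4)*(t^3 + 2*t^2 - 3*t) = (t - 1)*(t + 4)*(t^2 + 3*t) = t*(t - 1)*(t + 4)*(t + 3)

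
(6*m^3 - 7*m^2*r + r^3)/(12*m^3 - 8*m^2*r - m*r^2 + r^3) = (-m + r)/(-2*m + r)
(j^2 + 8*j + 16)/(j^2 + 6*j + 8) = (j + 4)/(j + 2)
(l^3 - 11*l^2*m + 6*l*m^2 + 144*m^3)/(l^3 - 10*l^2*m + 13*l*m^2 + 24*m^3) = (l^2 - 3*l*m - 18*m^2)/(l^2 - 2*l*m - 3*m^2)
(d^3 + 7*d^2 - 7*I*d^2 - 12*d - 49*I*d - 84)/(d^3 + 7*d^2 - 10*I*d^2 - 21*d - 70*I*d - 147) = (d - 4*I)/(d - 7*I)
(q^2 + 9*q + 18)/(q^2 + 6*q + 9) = (q + 6)/(q + 3)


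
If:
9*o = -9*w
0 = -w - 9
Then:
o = 9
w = -9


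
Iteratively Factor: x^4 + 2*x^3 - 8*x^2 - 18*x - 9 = (x + 1)*(x^3 + x^2 - 9*x - 9) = (x + 1)^2*(x^2 - 9) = (x - 3)*(x + 1)^2*(x + 3)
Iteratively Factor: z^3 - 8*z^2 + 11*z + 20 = (z - 5)*(z^2 - 3*z - 4) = (z - 5)*(z + 1)*(z - 4)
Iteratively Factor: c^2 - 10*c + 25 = (c - 5)*(c - 5)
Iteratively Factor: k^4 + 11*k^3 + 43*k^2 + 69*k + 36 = (k + 4)*(k^3 + 7*k^2 + 15*k + 9) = (k + 3)*(k + 4)*(k^2 + 4*k + 3) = (k + 1)*(k + 3)*(k + 4)*(k + 3)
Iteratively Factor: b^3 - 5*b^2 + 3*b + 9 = (b - 3)*(b^2 - 2*b - 3) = (b - 3)^2*(b + 1)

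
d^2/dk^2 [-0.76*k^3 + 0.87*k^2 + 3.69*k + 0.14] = 1.74 - 4.56*k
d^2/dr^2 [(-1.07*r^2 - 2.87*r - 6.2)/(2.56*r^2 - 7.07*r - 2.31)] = (7.105427357601e-15*r^4 - 76.349952*r^3 - 281.759232*r^2 + 571.458048*r - 610.816696)/(16.777216*r^6 - 139.001856*r^5 + 338.467584*r^4 - 102.538331*r^3 - 305.414109*r^2 - 113.178681*r - 12.326391)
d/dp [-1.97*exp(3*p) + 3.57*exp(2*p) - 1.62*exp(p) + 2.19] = (-5.91*exp(2*p) + 7.14*exp(p) - 1.62)*exp(p)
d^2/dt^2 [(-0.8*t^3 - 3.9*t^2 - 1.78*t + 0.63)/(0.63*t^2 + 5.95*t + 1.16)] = (7.105427357601e-15*t^4 - 27.6493839999999*t^3 - 14.5285979999999*t^2 + 15.515394*t + 57.761782)/(0.250047*t^6 + 7.084665*t^5 + 68.291937*t^4 + 236.734435*t^3 + 125.743884*t^2 + 24.01896*t + 1.560896)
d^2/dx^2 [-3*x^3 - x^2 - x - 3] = -18*x - 2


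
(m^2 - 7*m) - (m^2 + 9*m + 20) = -16*m - 20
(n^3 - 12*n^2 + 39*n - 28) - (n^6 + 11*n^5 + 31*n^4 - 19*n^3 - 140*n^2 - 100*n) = -n^6 - 11*n^5 - 31*n^4 + 20*n^3 + 128*n^2 + 139*n - 28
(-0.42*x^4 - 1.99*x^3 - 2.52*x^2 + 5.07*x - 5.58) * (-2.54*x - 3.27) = 1.0668*x^5 + 6.428*x^4 + 12.9081*x^3 - 4.6374*x^2 - 2.4057*x + 18.2466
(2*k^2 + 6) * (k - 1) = 2*k^3 - 2*k^2 + 6*k - 6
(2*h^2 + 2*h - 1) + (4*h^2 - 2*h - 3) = 6*h^2 - 4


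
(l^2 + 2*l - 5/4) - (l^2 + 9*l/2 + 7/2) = -5*l/2 - 19/4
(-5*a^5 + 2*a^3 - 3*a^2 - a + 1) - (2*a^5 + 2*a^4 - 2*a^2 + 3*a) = -7*a^5 - 2*a^4 + 2*a^3 - a^2 - 4*a + 1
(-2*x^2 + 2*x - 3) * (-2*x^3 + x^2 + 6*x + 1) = 4*x^5 - 6*x^4 - 4*x^3 + 7*x^2 - 16*x - 3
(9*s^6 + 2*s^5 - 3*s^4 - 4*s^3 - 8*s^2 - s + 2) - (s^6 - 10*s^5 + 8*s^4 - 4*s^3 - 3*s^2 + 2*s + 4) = 8*s^6 + 12*s^5 - 11*s^4 - 5*s^2 - 3*s - 2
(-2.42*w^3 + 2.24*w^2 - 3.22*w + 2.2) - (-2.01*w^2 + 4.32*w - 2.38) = -2.42*w^3 + 4.25*w^2 - 7.54*w + 4.58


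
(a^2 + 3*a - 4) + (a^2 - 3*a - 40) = 2*a^2 - 44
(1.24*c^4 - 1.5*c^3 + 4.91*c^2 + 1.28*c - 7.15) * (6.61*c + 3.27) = 8.1964*c^5 - 5.8602*c^4 + 27.5501*c^3 + 24.5165*c^2 - 43.0759*c - 23.3805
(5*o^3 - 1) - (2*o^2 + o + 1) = 5*o^3 - 2*o^2 - o - 2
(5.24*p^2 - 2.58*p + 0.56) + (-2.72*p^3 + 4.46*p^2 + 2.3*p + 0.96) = -2.72*p^3 + 9.7*p^2 - 0.28*p + 1.52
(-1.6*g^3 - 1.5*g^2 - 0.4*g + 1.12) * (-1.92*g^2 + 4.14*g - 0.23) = 3.072*g^5 - 3.744*g^4 - 5.074*g^3 - 3.4614*g^2 + 4.7288*g - 0.2576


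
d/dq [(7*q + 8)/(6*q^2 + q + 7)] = (42*q^2 + 7*q - (7*q + 8)*(12*q + 1) + 49)/(6*q^2 + q + 7)^2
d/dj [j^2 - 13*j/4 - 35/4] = 2*j - 13/4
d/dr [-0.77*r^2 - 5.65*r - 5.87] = -1.54*r - 5.65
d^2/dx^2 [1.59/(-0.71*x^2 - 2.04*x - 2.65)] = (1.603038*x^2 + 4.605912*x - 1.59*(1.42*x + 2.04)*(2.84*x + 4.08) + 5.98317)/(0.71*x^2 + 2.04*x + 2.65)^3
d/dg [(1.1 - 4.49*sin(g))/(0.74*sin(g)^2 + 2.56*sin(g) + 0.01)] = (3.3226*sin(g)^2 - 1.628*sin(g) - 2.8609)*cos(g)/(0.5476*sin(g)^4 + 3.7888*sin(g)^3 + 6.5684*sin(g)^2 + 0.0512*sin(g) + 0.0001)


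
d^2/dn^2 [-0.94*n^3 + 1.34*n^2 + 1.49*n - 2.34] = 2.68 - 5.64*n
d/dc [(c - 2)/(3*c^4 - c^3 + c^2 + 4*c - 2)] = (3*c^4 - c^3 + c^2 + 4*c - (c - 2)*(12*c^3 - 3*c^2 + 2*c + 4) - 2)/(3*c^4 - c^3 + c^2 + 4*c - 2)^2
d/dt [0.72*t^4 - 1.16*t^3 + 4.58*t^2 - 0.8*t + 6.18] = 2.88*t^3 - 3.48*t^2 + 9.16*t - 0.8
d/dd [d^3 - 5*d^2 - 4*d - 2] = 3*d^2 - 10*d - 4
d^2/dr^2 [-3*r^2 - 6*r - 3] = -6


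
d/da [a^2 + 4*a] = 2*a + 4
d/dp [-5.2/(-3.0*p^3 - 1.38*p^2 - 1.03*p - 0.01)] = (-46.8*p^2 - 14.352*p - 5.356)/(3.0*p^3 + 1.38*p^2 + 1.03*p + 0.01)^2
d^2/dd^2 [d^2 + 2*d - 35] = 2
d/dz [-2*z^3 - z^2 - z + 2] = -6*z^2 - 2*z - 1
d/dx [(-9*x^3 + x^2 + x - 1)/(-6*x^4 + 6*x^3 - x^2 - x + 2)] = (-54*x^6 + 12*x^5 + 21*x^4 - 18*x^3 - 36*x^2 + 2*x + 1)/(36*x^8 - 72*x^7 + 48*x^6 - 35*x^4 + 26*x^3 - 3*x^2 - 4*x + 4)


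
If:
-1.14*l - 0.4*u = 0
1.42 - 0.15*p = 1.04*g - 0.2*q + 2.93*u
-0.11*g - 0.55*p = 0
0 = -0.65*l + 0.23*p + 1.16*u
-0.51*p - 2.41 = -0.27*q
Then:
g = 2.71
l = -0.03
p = -0.54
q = 7.90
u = 0.09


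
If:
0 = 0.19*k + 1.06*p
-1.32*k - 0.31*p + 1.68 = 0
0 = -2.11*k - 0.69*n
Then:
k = 1.33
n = -4.06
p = -0.24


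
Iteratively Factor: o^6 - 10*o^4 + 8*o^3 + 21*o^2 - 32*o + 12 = (o - 1)*(o^5 + o^4 - 9*o^3 - o^2 + 20*o - 12) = (o - 1)*(o + 2)*(o^4 - o^3 - 7*o^2 + 13*o - 6) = (o - 1)^2*(o + 2)*(o^3 - 7*o + 6) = (o - 1)^3*(o + 2)*(o^2 + o - 6) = (o - 1)^3*(o + 2)*(o + 3)*(o - 2)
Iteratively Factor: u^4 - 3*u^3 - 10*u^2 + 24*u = (u - 2)*(u^3 - u^2 - 12*u) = u*(u - 2)*(u^2 - u - 12) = u*(u - 4)*(u - 2)*(u + 3)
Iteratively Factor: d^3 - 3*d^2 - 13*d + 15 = (d + 3)*(d^2 - 6*d + 5) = (d - 1)*(d + 3)*(d - 5)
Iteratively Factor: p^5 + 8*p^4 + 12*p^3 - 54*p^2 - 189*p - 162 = (p + 3)*(p^4 + 5*p^3 - 3*p^2 - 45*p - 54) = (p + 2)*(p + 3)*(p^3 + 3*p^2 - 9*p - 27) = (p + 2)*(p + 3)^2*(p^2 - 9) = (p - 3)*(p + 2)*(p + 3)^2*(p + 3)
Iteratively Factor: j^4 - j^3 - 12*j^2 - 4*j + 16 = (j + 2)*(j^3 - 3*j^2 - 6*j + 8) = (j - 1)*(j + 2)*(j^2 - 2*j - 8) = (j - 4)*(j - 1)*(j + 2)*(j + 2)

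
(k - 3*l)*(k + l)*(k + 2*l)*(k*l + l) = k^4*l + k^3*l - 7*k^2*l^3 - 6*k*l^4 - 7*k*l^3 - 6*l^4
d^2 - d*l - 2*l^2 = (d - 2*l)*(d + l)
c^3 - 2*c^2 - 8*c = c*(c - 4)*(c + 2)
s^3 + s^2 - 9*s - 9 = (s - 3)*(s + 1)*(s + 3)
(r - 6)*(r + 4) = r^2 - 2*r - 24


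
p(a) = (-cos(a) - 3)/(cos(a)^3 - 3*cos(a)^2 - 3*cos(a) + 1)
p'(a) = (-cos(a) - 3)*(3*sin(a)*cos(a)^2 - 6*sin(a)*cos(a) - 3*sin(a))/(cos(a)^3 - 3*cos(a)^2 - 3*cos(a) + 1)^2 + sin(a)/(cos(a)^3 - 3*cos(a)^2 - 3*cos(a) + 1)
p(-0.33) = 1.07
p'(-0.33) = -0.48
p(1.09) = 3.72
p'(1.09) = 17.26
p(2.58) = -2.75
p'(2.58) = -7.22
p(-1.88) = -1.68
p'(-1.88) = -1.48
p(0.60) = 1.29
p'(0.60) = 1.27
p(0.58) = 1.27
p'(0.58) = 1.18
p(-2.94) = -16.97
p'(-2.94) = 162.65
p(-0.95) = 2.29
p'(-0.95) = -6.01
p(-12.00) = 1.25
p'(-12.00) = 1.12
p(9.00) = -4.29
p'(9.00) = -17.18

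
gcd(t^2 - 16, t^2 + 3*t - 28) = t - 4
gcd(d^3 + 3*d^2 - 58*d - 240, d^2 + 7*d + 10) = d + 5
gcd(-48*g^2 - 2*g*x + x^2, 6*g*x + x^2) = 6*g + x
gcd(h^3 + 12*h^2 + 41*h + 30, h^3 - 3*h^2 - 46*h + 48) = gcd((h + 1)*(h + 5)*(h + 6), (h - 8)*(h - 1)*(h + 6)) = h + 6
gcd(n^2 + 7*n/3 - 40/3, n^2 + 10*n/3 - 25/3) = n + 5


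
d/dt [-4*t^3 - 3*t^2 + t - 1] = -12*t^2 - 6*t + 1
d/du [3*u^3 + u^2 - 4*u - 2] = 9*u^2 + 2*u - 4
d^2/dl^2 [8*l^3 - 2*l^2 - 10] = 48*l - 4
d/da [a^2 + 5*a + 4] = 2*a + 5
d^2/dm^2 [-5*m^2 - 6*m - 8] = -10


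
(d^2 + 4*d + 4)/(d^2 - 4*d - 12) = (d + 2)/(d - 6)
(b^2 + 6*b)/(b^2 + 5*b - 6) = b/(b - 1)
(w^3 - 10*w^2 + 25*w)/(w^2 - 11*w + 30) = w*(w - 5)/(w - 6)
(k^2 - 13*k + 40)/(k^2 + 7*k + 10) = (k^2 - 13*k + 40)/(k^2 + 7*k + 10)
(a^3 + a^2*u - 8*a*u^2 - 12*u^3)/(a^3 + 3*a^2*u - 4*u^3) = (-a + 3*u)/(-a + u)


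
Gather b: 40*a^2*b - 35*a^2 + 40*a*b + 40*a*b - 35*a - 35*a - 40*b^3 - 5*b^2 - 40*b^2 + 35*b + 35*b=-35*a^2 - 70*a - 40*b^3 - 45*b^2 + b*(40*a^2 + 80*a + 70)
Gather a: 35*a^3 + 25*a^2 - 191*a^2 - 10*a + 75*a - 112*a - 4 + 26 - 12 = 35*a^3 - 166*a^2 - 47*a + 10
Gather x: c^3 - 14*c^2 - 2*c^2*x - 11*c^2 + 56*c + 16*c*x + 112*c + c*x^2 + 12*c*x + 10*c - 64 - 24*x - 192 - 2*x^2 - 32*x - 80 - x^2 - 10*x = c^3 - 25*c^2 + 178*c + x^2*(c - 3) + x*(-2*c^2 + 28*c - 66) - 336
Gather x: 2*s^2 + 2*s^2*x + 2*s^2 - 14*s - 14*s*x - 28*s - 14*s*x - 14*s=4*s^2 - 56*s + x*(2*s^2 - 28*s)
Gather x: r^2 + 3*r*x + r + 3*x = r^2 + r + x*(3*r + 3)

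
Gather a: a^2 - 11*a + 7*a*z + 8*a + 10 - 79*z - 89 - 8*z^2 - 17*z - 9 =a^2 + a*(7*z - 3) - 8*z^2 - 96*z - 88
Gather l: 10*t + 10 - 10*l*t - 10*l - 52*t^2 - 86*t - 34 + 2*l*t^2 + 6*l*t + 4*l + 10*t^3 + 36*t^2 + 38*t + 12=l*(2*t^2 - 4*t - 6) + 10*t^3 - 16*t^2 - 38*t - 12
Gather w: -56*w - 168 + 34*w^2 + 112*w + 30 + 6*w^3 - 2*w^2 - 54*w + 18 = 6*w^3 + 32*w^2 + 2*w - 120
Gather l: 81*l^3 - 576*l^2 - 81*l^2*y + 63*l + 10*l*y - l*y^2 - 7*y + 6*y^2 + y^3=81*l^3 + l^2*(-81*y - 576) + l*(-y^2 + 10*y + 63) + y^3 + 6*y^2 - 7*y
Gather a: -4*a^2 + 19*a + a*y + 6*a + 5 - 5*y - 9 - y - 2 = -4*a^2 + a*(y + 25) - 6*y - 6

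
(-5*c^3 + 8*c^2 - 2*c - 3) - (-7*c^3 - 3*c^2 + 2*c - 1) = 2*c^3 + 11*c^2 - 4*c - 2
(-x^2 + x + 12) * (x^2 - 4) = -x^4 + x^3 + 16*x^2 - 4*x - 48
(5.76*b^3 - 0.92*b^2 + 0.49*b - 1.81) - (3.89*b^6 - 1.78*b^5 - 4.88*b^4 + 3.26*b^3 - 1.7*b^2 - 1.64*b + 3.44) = -3.89*b^6 + 1.78*b^5 + 4.88*b^4 + 2.5*b^3 + 0.78*b^2 + 2.13*b - 5.25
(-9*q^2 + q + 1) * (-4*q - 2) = 36*q^3 + 14*q^2 - 6*q - 2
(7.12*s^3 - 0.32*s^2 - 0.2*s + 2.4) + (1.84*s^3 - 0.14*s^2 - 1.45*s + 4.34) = 8.96*s^3 - 0.46*s^2 - 1.65*s + 6.74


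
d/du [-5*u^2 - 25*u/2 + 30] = -10*u - 25/2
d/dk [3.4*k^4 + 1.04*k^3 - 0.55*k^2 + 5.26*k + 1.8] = 13.6*k^3 + 3.12*k^2 - 1.1*k + 5.26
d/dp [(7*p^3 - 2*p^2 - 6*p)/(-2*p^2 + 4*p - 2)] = (-7*p^3 + 21*p^2 - 10*p - 6)/(2*(p^3 - 3*p^2 + 3*p - 1))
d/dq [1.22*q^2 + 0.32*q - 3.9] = 2.44*q + 0.32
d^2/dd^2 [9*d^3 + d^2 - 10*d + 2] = 54*d + 2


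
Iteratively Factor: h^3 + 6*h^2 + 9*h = (h + 3)*(h^2 + 3*h) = h*(h + 3)*(h + 3)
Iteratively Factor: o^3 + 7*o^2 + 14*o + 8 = (o + 2)*(o^2 + 5*o + 4) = (o + 2)*(o + 4)*(o + 1)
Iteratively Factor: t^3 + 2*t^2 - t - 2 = (t - 1)*(t^2 + 3*t + 2) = (t - 1)*(t + 2)*(t + 1)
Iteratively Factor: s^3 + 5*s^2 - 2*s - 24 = (s + 4)*(s^2 + s - 6) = (s - 2)*(s + 4)*(s + 3)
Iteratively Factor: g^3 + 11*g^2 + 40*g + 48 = (g + 4)*(g^2 + 7*g + 12) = (g + 3)*(g + 4)*(g + 4)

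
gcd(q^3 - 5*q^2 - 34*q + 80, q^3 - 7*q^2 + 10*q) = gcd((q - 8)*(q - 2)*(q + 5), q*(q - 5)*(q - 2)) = q - 2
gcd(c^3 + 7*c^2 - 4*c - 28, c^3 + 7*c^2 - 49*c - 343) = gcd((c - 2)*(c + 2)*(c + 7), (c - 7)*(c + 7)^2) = c + 7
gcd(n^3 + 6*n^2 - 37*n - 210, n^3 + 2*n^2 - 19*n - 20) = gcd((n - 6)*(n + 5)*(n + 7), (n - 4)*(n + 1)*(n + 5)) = n + 5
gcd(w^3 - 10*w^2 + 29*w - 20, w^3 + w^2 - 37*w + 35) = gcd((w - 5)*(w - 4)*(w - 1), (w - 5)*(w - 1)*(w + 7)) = w^2 - 6*w + 5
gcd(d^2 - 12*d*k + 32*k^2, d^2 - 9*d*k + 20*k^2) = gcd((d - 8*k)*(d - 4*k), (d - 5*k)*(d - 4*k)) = d - 4*k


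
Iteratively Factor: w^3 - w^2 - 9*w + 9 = (w - 1)*(w^2 - 9) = (w - 1)*(w + 3)*(w - 3)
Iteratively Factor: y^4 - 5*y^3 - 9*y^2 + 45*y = (y - 5)*(y^3 - 9*y) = y*(y - 5)*(y^2 - 9) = y*(y - 5)*(y - 3)*(y + 3)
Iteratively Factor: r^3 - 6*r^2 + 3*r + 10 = (r - 5)*(r^2 - r - 2) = (r - 5)*(r + 1)*(r - 2)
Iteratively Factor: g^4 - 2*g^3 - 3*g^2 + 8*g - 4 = (g - 2)*(g^3 - 3*g + 2) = (g - 2)*(g - 1)*(g^2 + g - 2) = (g - 2)*(g - 1)^2*(g + 2)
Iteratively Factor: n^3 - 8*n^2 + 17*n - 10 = (n - 1)*(n^2 - 7*n + 10) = (n - 5)*(n - 1)*(n - 2)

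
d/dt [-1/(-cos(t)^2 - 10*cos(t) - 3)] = 2*(cos(t) + 5)*sin(t)/(cos(t)^2 + 10*cos(t) + 3)^2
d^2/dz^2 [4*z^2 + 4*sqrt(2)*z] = 8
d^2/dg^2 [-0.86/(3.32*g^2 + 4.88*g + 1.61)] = (18.958528*g^2 + 27.866752*g - 0.86*(6.64*g + 4.88)*(13.28*g + 9.76) + 9.193744)/(3.32*g^2 + 4.88*g + 1.61)^3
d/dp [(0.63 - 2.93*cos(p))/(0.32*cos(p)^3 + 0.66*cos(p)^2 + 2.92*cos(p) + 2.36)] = (-1.8752*cos(p)^3 - 1.329*cos(p)^2 + 0.8316*cos(p) + 8.7544)*sin(p)/(0.1024*cos(p)^6 + 0.4224*cos(p)^5 + 2.3044*cos(p)^4 + 5.3648*cos(p)^3 + 11.6416*cos(p)^2 + 13.7824*cos(p) + 5.5696)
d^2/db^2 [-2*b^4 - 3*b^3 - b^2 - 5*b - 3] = -24*b^2 - 18*b - 2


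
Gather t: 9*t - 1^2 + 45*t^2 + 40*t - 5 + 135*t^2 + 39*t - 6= 180*t^2 + 88*t - 12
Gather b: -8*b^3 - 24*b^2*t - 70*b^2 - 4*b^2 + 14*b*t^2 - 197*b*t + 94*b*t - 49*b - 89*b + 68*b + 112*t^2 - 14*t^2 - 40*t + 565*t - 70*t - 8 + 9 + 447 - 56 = -8*b^3 + b^2*(-24*t - 74) + b*(14*t^2 - 103*t - 70) + 98*t^2 + 455*t + 392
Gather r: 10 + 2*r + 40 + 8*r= 10*r + 50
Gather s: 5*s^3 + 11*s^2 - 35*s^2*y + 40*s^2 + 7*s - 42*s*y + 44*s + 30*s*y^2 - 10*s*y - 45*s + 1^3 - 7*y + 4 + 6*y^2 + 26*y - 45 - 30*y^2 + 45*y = 5*s^3 + s^2*(51 - 35*y) + s*(30*y^2 - 52*y + 6) - 24*y^2 + 64*y - 40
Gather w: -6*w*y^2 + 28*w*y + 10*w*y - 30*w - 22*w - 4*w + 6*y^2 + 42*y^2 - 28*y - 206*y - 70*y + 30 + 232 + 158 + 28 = w*(-6*y^2 + 38*y - 56) + 48*y^2 - 304*y + 448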